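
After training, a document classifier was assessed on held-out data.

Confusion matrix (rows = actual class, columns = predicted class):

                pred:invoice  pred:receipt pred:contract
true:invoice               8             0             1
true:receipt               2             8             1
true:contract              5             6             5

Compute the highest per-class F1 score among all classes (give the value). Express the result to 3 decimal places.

0.667

Per-class F1 score (2·TP/(2·TP+FP+FN)):
  invoice: TP=8, FP=2+5=7, FN=0+1=1 → 16/24 = 0.6667
  receipt: TP=8, FP=0+6=6, FN=2+1=3 → 16/25 = 0.6400
  contract: TP=5, FP=1+1=2, FN=5+6=11 → 10/23 = 0.4348
Highest is class 'invoice' with F1 score = 0.667.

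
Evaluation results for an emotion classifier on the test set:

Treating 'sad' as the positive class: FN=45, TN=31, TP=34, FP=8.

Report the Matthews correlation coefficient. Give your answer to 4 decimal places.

0.2213

MCC = (TP·TN − FP·FN) / √((TP+FP)(TP+FN)(TN+FP)(TN+FN))
Numerator = 34·31 − 8·45 = 694
Denominator = √(42·79·39·76) = √9834552 = 3136.0089
MCC = 694 / 3136.0089 = 0.2213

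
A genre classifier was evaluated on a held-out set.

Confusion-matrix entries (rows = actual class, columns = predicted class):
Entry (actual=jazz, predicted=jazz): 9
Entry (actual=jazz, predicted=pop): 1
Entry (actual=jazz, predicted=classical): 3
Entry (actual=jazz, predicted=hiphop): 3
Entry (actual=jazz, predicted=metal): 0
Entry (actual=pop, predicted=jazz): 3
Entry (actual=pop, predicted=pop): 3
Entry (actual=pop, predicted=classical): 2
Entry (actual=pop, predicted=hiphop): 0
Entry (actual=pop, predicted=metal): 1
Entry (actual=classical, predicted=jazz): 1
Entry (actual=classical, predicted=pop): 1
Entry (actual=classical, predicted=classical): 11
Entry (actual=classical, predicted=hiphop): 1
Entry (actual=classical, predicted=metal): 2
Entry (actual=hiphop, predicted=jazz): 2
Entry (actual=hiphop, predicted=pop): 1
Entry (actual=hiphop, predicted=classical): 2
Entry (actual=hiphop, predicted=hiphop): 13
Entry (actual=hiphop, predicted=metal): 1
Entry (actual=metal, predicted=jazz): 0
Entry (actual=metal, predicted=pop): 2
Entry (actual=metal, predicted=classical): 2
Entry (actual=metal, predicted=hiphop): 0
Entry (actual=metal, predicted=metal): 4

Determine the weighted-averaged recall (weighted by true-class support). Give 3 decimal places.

Per-class recall (TP/(TP+FN)):
  jazz: TP=9, FN=1+3+3+0=7 → 9/16 = 0.5625
  pop: TP=3, FN=3+2+0+1=6 → 3/9 = 0.3333
  classical: TP=11, FN=1+1+1+2=5 → 11/16 = 0.6875
  hiphop: TP=13, FN=2+1+2+1=6 → 13/19 = 0.6842
  metal: TP=4, FN=0+2+2+0=4 → 4/8 = 0.5000
Weighted-recall = Σ (supportᵢ/N)·recallᵢ with N=68: (16/68)·0.5625 + (9/68)·0.3333 + (16/68)·0.6875 + (19/68)·0.6842 + (8/68)·0.5000 = 0.588

0.588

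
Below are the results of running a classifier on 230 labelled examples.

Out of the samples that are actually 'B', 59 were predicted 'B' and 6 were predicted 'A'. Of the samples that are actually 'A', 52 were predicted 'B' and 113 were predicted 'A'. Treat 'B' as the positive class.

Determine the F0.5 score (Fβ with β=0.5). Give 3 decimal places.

Fβ = (1+β²)·TP / ((1+β²)·TP + β²·FN + FP), with β²=1/4
= 1.25·59 / (1.25·59 + 0.25·6 + 52) = 0.580

0.580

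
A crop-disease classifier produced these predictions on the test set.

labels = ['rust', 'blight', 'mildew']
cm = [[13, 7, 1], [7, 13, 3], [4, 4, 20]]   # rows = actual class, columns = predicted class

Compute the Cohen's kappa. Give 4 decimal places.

Observed agreement pₒ = trace/N = 46/72 = 0.63889
Expected agreement pₑ = Σ (rowᵢ·colᵢ)/N² = (21·24 + 23·24 + 28·24)/72² = 0.33333
κ = (pₒ − pₑ)/(1 − pₑ) = (0.63889 − 0.33333)/(1 − 0.33333) = 0.4583

0.4583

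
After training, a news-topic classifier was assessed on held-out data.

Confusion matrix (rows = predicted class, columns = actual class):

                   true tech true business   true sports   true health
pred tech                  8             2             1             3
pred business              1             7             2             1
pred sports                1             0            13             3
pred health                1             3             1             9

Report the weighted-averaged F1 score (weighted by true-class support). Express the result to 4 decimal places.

Per-class F1 score (2·TP/(2·TP+FP+FN)):
  tech: TP=8, FP=2+1+3=6, FN=1+1+1=3 → 16/25 = 0.64000
  business: TP=7, FP=1+2+1=4, FN=2+0+3=5 → 14/23 = 0.60870
  sports: TP=13, FP=1+0+3=4, FN=1+2+1=4 → 26/34 = 0.76471
  health: TP=9, FP=1+3+1=5, FN=3+1+3=7 → 18/30 = 0.60000
Weighted-F1 score = Σ (supportᵢ/N)·F1 scoreᵢ with N=56: (11/56)·0.64000 + (12/56)·0.60870 + (17/56)·0.76471 + (16/56)·0.60000 = 0.6597

0.6597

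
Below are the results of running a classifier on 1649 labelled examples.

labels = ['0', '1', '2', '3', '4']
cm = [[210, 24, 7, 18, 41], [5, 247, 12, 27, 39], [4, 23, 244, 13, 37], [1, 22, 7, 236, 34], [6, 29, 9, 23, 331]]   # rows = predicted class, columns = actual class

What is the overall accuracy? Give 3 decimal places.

Accuracy = trace / total = (210+247+244+236+331=1268) / 1649 = 1268/1649 = 0.769

0.769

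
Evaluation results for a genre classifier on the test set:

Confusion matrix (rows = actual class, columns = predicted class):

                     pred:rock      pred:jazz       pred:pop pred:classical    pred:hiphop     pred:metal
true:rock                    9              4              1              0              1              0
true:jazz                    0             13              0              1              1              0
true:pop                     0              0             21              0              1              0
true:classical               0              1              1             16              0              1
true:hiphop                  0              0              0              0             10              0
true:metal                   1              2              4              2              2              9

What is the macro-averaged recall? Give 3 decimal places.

0.786

Per-class recall (TP/(TP+FN)):
  rock: TP=9, FN=4+1+0+1+0=6 → 9/15 = 0.6000
  jazz: TP=13, FN=0+0+1+1+0=2 → 13/15 = 0.8667
  pop: TP=21, FN=0+0+0+1+0=1 → 21/22 = 0.9545
  classical: TP=16, FN=0+1+1+0+1=3 → 16/19 = 0.8421
  hiphop: TP=10, FN=0+0+0+0+0=0 → 10/10 = 1.0000
  metal: TP=9, FN=1+2+4+2+2=11 → 9/20 = 0.4500
Macro-recall = mean = (0.6000 + 0.8667 + 0.9545 + 0.8421 + 1.0000 + 0.4500) / 6 = 0.786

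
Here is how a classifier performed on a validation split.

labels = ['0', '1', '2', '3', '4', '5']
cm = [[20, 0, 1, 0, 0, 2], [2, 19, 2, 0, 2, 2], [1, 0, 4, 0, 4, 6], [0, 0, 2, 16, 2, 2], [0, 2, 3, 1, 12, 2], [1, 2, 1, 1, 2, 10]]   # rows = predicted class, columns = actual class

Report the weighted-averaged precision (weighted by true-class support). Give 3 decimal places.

0.653

Per-class precision (TP/(TP+FP)):
  0: TP=20, FP=0+1+0+0+2=3 → 20/23 = 0.8696
  1: TP=19, FP=2+2+0+2+2=8 → 19/27 = 0.7037
  2: TP=4, FP=1+0+0+4+6=11 → 4/15 = 0.2667
  3: TP=16, FP=0+0+2+2+2=6 → 16/22 = 0.7273
  4: TP=12, FP=0+2+3+1+2=8 → 12/20 = 0.6000
  5: TP=10, FP=1+2+1+1+2=7 → 10/17 = 0.5882
Weighted-precision = Σ (supportᵢ/N)·precisionᵢ with N=124: (24/124)·0.8696 + (23/124)·0.7037 + (13/124)·0.2667 + (18/124)·0.7273 + (22/124)·0.6000 + (24/124)·0.5882 = 0.653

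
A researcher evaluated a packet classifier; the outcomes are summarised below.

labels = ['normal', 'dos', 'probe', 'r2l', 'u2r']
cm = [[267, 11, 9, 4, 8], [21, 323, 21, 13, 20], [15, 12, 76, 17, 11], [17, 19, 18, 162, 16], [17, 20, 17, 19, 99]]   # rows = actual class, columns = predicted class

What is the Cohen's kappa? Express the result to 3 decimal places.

Observed agreement pₒ = trace/N = 927/1232 = 0.7524
Expected agreement pₑ = Σ (rowᵢ·colᵢ)/N² = (299·337 + 398·385 + 131·141 + 232·215 + 172·154)/1232² = 0.2298
κ = (pₒ − pₑ)/(1 − pₑ) = (0.7524 − 0.2298)/(1 − 0.2298) = 0.679

0.679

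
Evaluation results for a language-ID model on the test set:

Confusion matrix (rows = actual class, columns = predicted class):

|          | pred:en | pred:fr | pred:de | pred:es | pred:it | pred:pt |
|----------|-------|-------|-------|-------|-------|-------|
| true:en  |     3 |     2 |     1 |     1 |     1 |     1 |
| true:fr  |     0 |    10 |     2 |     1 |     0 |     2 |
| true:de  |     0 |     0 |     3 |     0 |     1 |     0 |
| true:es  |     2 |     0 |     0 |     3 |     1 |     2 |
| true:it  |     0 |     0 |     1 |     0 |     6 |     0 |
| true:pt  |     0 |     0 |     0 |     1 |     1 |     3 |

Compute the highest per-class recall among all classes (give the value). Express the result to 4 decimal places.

0.8571

Per-class recall (TP/(TP+FN)):
  en: TP=3, FN=2+1+1+1+1=6 → 3/9 = 0.33333
  fr: TP=10, FN=0+2+1+0+2=5 → 10/15 = 0.66667
  de: TP=3, FN=0+0+0+1+0=1 → 3/4 = 0.75000
  es: TP=3, FN=2+0+0+1+2=5 → 3/8 = 0.37500
  it: TP=6, FN=0+0+1+0+0=1 → 6/7 = 0.85714
  pt: TP=3, FN=0+0+0+1+1=2 → 3/5 = 0.60000
Highest is class 'it' with recall = 0.8571.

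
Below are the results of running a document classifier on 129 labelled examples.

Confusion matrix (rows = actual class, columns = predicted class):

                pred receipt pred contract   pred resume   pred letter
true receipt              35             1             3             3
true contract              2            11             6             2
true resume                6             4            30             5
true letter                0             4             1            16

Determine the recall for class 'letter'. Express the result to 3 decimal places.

recall = TP/(TP+FN).
letter: TP=16, FN=0+4+1=5 → 16/21 = 0.7619

0.762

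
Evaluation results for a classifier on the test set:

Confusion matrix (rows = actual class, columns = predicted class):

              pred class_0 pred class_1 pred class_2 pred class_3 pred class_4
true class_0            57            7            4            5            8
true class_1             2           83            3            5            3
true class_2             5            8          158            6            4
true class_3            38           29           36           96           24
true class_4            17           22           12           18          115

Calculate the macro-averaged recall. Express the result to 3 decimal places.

0.699

Per-class recall (TP/(TP+FN)):
  class_0: TP=57, FN=7+4+5+8=24 → 57/81 = 0.7037
  class_1: TP=83, FN=2+3+5+3=13 → 83/96 = 0.8646
  class_2: TP=158, FN=5+8+6+4=23 → 158/181 = 0.8729
  class_3: TP=96, FN=38+29+36+24=127 → 96/223 = 0.4305
  class_4: TP=115, FN=17+22+12+18=69 → 115/184 = 0.6250
Macro-recall = mean = (0.7037 + 0.8646 + 0.8729 + 0.4305 + 0.6250) / 5 = 0.699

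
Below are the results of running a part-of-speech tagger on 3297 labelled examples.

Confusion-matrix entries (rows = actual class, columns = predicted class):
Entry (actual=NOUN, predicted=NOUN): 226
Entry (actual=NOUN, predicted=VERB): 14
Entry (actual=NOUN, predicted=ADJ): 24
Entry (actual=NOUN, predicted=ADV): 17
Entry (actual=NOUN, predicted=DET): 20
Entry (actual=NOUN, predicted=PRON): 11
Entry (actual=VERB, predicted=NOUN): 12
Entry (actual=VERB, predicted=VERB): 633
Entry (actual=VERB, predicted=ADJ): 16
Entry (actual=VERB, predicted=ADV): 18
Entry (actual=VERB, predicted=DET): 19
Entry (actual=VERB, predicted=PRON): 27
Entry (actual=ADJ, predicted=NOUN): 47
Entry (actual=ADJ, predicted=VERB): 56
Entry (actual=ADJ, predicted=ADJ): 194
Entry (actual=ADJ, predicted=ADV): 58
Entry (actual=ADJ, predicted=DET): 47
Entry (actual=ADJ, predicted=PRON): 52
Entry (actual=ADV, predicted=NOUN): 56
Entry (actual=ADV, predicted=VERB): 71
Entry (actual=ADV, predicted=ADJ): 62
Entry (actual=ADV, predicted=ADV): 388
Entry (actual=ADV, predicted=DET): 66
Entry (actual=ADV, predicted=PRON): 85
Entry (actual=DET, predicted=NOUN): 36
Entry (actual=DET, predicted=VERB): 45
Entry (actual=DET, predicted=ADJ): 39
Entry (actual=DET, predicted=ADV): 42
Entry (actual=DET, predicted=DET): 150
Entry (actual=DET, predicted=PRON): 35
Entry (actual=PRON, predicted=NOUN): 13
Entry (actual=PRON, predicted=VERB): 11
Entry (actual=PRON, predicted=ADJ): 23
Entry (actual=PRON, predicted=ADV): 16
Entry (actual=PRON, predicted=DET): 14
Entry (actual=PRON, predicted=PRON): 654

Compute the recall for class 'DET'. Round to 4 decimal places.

Treat 'DET' as positive and all other classes as negative.
recall = TP/(TP+FN).
DET: TP=150, FN=36+45+39+42+35=197 → 150/347 = 0.43228

0.4323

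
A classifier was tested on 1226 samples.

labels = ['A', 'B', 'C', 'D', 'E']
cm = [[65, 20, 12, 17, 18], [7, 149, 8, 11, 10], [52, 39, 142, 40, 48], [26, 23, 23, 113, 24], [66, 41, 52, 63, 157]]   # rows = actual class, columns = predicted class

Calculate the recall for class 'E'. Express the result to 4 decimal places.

recall = TP/(TP+FN).
E: TP=157, FN=66+41+52+63=222 → 157/379 = 0.41425

0.4142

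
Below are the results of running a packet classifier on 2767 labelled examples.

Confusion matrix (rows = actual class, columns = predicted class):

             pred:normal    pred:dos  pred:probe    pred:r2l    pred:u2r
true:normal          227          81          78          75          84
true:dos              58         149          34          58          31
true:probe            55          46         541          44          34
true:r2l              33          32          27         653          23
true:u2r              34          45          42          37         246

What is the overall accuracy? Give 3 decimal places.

0.656

Accuracy = trace / total = (227+149+541+653+246=1816) / 2767 = 1816/2767 = 0.656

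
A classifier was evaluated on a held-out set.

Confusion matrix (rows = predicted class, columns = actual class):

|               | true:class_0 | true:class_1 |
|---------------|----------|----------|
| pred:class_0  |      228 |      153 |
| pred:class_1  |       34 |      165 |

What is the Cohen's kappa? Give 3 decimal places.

0.374

Observed agreement pₒ = trace/N = 393/580 = 0.6776
Expected agreement pₑ = Σ (rowᵢ·colᵢ)/N² = (262·381 + 318·199)/580² = 0.4849
κ = (pₒ − pₑ)/(1 − pₑ) = (0.6776 − 0.4849)/(1 − 0.4849) = 0.374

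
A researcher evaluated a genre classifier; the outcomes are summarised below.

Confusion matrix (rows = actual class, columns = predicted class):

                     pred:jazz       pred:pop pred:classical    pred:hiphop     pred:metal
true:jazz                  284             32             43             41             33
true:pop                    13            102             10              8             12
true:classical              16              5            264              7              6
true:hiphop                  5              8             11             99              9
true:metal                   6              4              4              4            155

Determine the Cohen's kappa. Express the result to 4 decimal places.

Observed agreement pₒ = trace/N = 904/1181 = 0.76545
Expected agreement pₑ = Σ (rowᵢ·colᵢ)/N² = (433·324 + 145·151 + 298·332 + 132·159 + 173·215)/1181² = 0.22893
κ = (pₒ − pₑ)/(1 − pₑ) = (0.76545 − 0.22893)/(1 − 0.22893) = 0.6958

0.6958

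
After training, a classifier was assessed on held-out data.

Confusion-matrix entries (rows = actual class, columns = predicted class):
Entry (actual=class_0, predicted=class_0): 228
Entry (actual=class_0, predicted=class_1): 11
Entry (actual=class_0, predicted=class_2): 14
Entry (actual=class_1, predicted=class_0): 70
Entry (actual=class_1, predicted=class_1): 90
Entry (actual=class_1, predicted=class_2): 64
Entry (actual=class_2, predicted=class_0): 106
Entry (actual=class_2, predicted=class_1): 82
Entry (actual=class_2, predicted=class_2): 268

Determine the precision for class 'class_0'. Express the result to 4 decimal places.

precision = TP/(TP+FP).
class_0: TP=228, FP=70+106=176 → 228/404 = 0.56436

0.5644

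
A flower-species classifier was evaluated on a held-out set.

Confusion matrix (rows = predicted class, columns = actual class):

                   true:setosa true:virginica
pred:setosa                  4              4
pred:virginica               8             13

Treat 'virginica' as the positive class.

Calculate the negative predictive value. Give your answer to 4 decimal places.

0.5000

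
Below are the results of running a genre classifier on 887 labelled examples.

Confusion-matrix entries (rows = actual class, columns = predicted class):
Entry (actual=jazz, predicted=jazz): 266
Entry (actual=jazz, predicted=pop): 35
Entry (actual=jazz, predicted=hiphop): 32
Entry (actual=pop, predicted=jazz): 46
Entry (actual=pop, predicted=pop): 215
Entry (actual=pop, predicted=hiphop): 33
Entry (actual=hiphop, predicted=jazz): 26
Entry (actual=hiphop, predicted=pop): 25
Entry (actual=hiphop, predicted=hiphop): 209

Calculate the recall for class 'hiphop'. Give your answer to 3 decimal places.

0.804

One-vs-rest for 'hiphop': TP = diagonal; FP = other classes predicted 'hiphop'; FN = 'hiphop' predicted as other.
recall = TP/(TP+FN).
hiphop: TP=209, FN=26+25=51 → 209/260 = 0.8038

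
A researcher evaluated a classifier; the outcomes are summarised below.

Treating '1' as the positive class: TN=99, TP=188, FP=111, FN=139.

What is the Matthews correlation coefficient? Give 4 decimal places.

0.0455

MCC = (TP·TN − FP·FN) / √((TP+FP)(TP+FN)(TN+FP)(TN+FN))
Numerator = 188·99 − 111·139 = 3183
Denominator = √(299·327·210·238) = √4886694540 = 69904.8964
MCC = 3183 / 69904.8964 = 0.0455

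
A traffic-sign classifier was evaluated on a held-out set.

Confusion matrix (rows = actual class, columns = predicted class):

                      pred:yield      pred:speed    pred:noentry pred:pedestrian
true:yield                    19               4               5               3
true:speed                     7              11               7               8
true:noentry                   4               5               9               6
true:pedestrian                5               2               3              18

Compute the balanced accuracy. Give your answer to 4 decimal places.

0.4910

Balanced accuracy = mean of per-class recall.
  yield: recall = 19/31 = 0.61290
  speed: recall = 11/33 = 0.33333
  noentry: recall = 9/24 = 0.37500
  pedestrian: recall = 18/28 = 0.64286
Mean = (0.61290 + 0.33333 + 0.37500 + 0.64286) / 4 = 0.4910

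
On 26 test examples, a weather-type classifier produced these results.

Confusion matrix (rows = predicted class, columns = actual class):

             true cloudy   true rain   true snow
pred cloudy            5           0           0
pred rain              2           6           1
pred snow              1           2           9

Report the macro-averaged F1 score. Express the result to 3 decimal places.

0.764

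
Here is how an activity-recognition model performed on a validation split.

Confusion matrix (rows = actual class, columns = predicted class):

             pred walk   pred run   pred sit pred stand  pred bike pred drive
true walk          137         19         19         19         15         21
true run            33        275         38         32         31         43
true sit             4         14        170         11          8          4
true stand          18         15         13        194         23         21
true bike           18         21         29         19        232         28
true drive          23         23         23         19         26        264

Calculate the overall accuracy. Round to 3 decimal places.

0.669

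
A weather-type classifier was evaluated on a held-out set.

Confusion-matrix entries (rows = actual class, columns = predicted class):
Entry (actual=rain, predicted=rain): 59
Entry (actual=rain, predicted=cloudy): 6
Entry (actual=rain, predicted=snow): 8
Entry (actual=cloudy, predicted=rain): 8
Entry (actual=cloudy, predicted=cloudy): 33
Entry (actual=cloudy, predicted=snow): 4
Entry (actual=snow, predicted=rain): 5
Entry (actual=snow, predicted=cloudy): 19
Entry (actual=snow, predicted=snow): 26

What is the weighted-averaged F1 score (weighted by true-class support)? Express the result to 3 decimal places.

0.701

Per-class F1 score (2·TP/(2·TP+FP+FN)):
  rain: TP=59, FP=8+5=13, FN=6+8=14 → 118/145 = 0.8138
  cloudy: TP=33, FP=6+19=25, FN=8+4=12 → 66/103 = 0.6408
  snow: TP=26, FP=8+4=12, FN=5+19=24 → 52/88 = 0.5909
Weighted-F1 score = Σ (supportᵢ/N)·F1 scoreᵢ with N=168: (73/168)·0.8138 + (45/168)·0.6408 + (50/168)·0.5909 = 0.701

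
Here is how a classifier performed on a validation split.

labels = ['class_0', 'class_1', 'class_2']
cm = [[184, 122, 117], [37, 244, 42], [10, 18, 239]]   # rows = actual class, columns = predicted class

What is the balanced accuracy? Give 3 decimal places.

0.695

Balanced accuracy = mean of per-class recall.
  class_0: recall = 184/423 = 0.4350
  class_1: recall = 244/323 = 0.7554
  class_2: recall = 239/267 = 0.8951
Mean = (0.4350 + 0.7554 + 0.8951) / 3 = 0.695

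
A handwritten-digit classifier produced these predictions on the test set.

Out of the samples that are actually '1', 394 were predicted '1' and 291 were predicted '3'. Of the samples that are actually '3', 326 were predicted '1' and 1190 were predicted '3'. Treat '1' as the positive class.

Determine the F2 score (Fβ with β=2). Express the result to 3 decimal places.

0.569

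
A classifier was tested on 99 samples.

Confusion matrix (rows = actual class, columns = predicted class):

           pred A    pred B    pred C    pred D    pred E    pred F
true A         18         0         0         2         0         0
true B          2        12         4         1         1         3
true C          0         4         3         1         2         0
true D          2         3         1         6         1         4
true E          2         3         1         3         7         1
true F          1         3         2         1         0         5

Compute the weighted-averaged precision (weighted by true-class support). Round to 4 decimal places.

0.5140

Per-class precision (TP/(TP+FP)):
  A: TP=18, FP=2+0+2+2+1=7 → 18/25 = 0.72000
  B: TP=12, FP=0+4+3+3+3=13 → 12/25 = 0.48000
  C: TP=3, FP=0+4+1+1+2=8 → 3/11 = 0.27273
  D: TP=6, FP=2+1+1+3+1=8 → 6/14 = 0.42857
  E: TP=7, FP=0+1+2+1+0=4 → 7/11 = 0.63636
  F: TP=5, FP=0+3+0+4+1=8 → 5/13 = 0.38462
Weighted-precision = Σ (supportᵢ/N)·precisionᵢ with N=99: (20/99)·0.72000 + (23/99)·0.48000 + (10/99)·0.27273 + (17/99)·0.42857 + (17/99)·0.63636 + (12/99)·0.38462 = 0.5140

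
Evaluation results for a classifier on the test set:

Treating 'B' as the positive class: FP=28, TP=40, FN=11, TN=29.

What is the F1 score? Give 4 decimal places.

0.6723

Precision = TP/(TP+FP) = 40/68 = 0.5882
Recall = TP/(TP+FN) = 40/51 = 0.7843
F1 = 2·TP/(2·TP+FP+FN) = 80/119 = 0.6723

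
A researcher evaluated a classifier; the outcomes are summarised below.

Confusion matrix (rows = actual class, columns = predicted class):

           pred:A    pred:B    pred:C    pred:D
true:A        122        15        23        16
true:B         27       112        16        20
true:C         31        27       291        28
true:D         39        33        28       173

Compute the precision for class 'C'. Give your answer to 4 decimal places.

Take TP from the diagonal, FP from the rest of the 'C' prediction marginal, FN from the rest of the 'C' actual marginal.
precision = TP/(TP+FP).
C: TP=291, FP=23+16+28=67 → 291/358 = 0.81285

0.8128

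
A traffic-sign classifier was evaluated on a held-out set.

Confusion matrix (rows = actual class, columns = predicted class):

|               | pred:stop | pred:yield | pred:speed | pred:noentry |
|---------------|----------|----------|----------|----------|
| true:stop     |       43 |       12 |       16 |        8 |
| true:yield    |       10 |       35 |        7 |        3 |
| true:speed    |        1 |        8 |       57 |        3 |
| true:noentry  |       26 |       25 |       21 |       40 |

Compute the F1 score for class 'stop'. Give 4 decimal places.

Treat 'stop' as positive and all other classes as negative.
F1 score = 2·TP/(2·TP+FP+FN).
stop: TP=43, FP=10+1+26=37, FN=12+16+8=36 → 86/159 = 0.54088

0.5409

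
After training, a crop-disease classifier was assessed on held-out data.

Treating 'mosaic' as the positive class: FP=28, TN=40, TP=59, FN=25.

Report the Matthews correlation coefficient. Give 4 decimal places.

MCC = (TP·TN − FP·FN) / √((TP+FP)(TP+FN)(TN+FP)(TN+FN))
Numerator = 59·40 − 28·25 = 1660
Denominator = √(87·84·68·65) = √32301360 = 5683.4285
MCC = 1660 / 5683.4285 = 0.2921

0.2921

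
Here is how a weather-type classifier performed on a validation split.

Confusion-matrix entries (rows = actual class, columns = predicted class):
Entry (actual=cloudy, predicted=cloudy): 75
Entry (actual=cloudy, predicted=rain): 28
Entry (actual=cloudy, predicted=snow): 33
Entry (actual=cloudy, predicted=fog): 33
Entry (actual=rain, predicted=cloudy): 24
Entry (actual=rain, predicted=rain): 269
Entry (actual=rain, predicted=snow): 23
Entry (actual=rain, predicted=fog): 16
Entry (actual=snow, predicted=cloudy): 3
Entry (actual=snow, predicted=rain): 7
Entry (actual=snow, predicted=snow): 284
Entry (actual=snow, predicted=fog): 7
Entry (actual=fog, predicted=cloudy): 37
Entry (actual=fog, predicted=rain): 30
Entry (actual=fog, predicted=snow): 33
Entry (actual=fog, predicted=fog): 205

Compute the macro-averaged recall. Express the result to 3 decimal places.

Per-class recall (TP/(TP+FN)):
  cloudy: TP=75, FN=28+33+33=94 → 75/169 = 0.4438
  rain: TP=269, FN=24+23+16=63 → 269/332 = 0.8102
  snow: TP=284, FN=3+7+7=17 → 284/301 = 0.9435
  fog: TP=205, FN=37+30+33=100 → 205/305 = 0.6721
Macro-recall = mean = (0.4438 + 0.8102 + 0.9435 + 0.6721) / 4 = 0.717

0.717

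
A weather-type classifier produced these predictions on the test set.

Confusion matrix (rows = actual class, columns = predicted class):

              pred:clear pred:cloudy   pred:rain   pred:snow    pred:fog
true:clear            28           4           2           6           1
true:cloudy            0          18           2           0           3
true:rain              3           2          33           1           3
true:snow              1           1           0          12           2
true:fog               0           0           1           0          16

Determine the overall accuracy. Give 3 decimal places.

Accuracy = trace / total = (28+18+33+12+16=107) / 139 = 107/139 = 0.770

0.770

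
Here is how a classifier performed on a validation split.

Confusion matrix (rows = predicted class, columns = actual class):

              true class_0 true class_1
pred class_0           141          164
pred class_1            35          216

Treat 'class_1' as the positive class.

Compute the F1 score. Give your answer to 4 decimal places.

0.6846

Precision = TP/(TP+FP) = 216/251 = 0.8606
Recall = TP/(TP+FN) = 216/380 = 0.5684
F1 = 2·TP/(2·TP+FP+FN) = 432/631 = 0.6846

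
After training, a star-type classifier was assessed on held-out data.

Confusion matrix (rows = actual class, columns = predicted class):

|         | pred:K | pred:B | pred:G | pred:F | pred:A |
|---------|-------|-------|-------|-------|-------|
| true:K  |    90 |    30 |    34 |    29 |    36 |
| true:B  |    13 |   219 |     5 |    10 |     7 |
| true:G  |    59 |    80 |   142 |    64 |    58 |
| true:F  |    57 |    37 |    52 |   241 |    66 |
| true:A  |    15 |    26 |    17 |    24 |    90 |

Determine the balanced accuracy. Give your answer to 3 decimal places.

0.536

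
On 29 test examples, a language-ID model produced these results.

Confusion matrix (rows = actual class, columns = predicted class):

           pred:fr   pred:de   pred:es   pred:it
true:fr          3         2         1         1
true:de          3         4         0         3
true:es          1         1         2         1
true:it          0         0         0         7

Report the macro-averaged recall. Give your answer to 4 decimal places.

0.5571

Per-class recall (TP/(TP+FN)):
  fr: TP=3, FN=2+1+1=4 → 3/7 = 0.42857
  de: TP=4, FN=3+0+3=6 → 4/10 = 0.40000
  es: TP=2, FN=1+1+1=3 → 2/5 = 0.40000
  it: TP=7, FN=0+0+0=0 → 7/7 = 1.00000
Macro-recall = mean = (0.42857 + 0.40000 + 0.40000 + 1.00000) / 4 = 0.5571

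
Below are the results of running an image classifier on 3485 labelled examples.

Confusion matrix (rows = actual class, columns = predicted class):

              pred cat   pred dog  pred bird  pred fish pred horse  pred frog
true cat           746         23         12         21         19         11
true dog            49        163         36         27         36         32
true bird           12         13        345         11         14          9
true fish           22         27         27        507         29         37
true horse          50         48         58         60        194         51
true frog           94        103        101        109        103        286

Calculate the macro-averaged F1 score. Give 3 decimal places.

Per-class F1 score (2·TP/(2·TP+FP+FN)):
  cat: TP=746, FP=49+12+22+50+94=227, FN=23+12+21+19+11=86 → 1492/1805 = 0.8266
  dog: TP=163, FP=23+13+27+48+103=214, FN=49+36+27+36+32=180 → 326/720 = 0.4528
  bird: TP=345, FP=12+36+27+58+101=234, FN=12+13+11+14+9=59 → 690/983 = 0.7019
  fish: TP=507, FP=21+27+11+60+109=228, FN=22+27+27+29+37=142 → 1014/1384 = 0.7327
  horse: TP=194, FP=19+36+14+29+103=201, FN=50+48+58+60+51=267 → 388/856 = 0.4533
  frog: TP=286, FP=11+32+9+37+51=140, FN=94+103+101+109+103=510 → 572/1222 = 0.4681
Macro-F1 score = mean = (0.8266 + 0.4528 + 0.7019 + 0.7327 + 0.4533 + 0.4681) / 6 = 0.606

0.606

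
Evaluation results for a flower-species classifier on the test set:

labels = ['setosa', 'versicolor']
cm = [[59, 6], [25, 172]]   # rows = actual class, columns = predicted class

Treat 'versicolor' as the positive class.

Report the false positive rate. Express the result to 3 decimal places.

0.092

FPR = FP/(FP+TN) = 6/(6+59) = 0.092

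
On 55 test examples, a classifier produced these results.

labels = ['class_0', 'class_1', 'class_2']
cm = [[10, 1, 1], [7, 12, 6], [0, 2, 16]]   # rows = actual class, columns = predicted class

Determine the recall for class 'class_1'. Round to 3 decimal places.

Treat 'class_1' as positive and all other classes as negative.
recall = TP/(TP+FN).
class_1: TP=12, FN=7+6=13 → 12/25 = 0.4800

0.480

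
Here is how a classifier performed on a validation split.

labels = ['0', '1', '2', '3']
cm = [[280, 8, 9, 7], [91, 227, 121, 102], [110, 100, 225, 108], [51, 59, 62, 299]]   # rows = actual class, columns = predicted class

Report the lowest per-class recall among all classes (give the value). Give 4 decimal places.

Per-class recall (TP/(TP+FN)):
  0: TP=280, FN=8+9+7=24 → 280/304 = 0.92105
  1: TP=227, FN=91+121+102=314 → 227/541 = 0.41959
  2: TP=225, FN=110+100+108=318 → 225/543 = 0.41436
  3: TP=299, FN=51+59+62=172 → 299/471 = 0.63482
Lowest is class '2' with recall = 0.4144.

0.4144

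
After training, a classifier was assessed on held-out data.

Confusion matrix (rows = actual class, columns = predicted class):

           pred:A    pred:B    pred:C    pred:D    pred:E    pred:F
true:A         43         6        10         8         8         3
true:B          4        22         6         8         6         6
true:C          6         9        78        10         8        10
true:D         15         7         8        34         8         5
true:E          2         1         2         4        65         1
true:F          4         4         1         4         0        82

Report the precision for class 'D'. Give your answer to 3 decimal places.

0.500

Treat 'D' as positive and all other classes as negative.
precision = TP/(TP+FP).
D: TP=34, FP=8+8+10+4+4=34 → 34/68 = 0.5000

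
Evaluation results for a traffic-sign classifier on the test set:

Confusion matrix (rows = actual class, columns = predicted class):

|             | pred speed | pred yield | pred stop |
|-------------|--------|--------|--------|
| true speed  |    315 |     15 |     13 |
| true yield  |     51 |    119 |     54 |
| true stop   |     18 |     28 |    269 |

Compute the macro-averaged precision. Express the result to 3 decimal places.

0.785

Per-class precision (TP/(TP+FP)):
  speed: TP=315, FP=51+18=69 → 315/384 = 0.8203
  yield: TP=119, FP=15+28=43 → 119/162 = 0.7346
  stop: TP=269, FP=13+54=67 → 269/336 = 0.8006
Macro-precision = mean = (0.8203 + 0.7346 + 0.8006) / 3 = 0.785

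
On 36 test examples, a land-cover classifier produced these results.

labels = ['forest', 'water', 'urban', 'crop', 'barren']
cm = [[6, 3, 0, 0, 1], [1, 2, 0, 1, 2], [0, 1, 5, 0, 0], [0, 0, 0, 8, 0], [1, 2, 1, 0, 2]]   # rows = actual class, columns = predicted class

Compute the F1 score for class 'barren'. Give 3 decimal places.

0.364

Treat 'barren' as positive and all other classes as negative.
F1 score = 2·TP/(2·TP+FP+FN).
barren: TP=2, FP=1+2+0+0=3, FN=1+2+1+0=4 → 4/11 = 0.3636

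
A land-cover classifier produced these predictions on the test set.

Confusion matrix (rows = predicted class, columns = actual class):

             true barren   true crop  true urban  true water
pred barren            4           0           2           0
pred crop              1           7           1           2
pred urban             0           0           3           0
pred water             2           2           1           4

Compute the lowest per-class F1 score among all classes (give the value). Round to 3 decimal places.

0.533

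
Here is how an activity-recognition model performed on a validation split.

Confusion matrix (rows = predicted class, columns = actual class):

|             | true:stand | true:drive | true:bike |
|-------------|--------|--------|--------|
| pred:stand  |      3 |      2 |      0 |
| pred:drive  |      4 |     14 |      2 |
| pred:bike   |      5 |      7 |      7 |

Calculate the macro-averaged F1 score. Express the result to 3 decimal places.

0.501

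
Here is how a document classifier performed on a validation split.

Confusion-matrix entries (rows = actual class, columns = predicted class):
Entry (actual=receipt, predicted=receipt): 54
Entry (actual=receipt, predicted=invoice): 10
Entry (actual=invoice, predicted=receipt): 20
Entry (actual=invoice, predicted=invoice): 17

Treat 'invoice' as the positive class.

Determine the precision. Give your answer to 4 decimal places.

0.6296

Precision = TP/(TP+FP) = 17/(17+10) = 17/27 = 0.6296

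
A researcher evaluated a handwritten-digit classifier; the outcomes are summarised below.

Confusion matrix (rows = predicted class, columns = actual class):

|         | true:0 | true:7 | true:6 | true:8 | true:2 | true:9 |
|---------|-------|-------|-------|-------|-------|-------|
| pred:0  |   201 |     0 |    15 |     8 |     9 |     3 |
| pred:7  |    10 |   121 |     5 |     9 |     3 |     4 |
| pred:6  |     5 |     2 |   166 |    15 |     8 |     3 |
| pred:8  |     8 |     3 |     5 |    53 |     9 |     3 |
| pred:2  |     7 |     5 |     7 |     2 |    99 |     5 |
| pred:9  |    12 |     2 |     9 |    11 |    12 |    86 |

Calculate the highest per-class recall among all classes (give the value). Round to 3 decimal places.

Per-class recall (TP/(TP+FN)):
  0: TP=201, FN=10+5+8+7+12=42 → 201/243 = 0.8272
  7: TP=121, FN=0+2+3+5+2=12 → 121/133 = 0.9098
  6: TP=166, FN=15+5+5+7+9=41 → 166/207 = 0.8019
  8: TP=53, FN=8+9+15+2+11=45 → 53/98 = 0.5408
  2: TP=99, FN=9+3+8+9+12=41 → 99/140 = 0.7071
  9: TP=86, FN=3+4+3+3+5=18 → 86/104 = 0.8269
Highest is class '7' with recall = 0.910.

0.910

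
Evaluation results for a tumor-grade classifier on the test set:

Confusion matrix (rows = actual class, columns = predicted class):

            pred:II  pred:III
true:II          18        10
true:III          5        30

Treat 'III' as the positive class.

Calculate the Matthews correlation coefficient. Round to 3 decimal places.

MCC = (TP·TN − FP·FN) / √((TP+FP)(TP+FN)(TN+FP)(TN+FN))
Numerator = 30·18 − 10·5 = 490
Denominator = √(40·35·28·23) = √901600 = 949.5262
MCC = 490 / 949.5262 = 0.516

0.516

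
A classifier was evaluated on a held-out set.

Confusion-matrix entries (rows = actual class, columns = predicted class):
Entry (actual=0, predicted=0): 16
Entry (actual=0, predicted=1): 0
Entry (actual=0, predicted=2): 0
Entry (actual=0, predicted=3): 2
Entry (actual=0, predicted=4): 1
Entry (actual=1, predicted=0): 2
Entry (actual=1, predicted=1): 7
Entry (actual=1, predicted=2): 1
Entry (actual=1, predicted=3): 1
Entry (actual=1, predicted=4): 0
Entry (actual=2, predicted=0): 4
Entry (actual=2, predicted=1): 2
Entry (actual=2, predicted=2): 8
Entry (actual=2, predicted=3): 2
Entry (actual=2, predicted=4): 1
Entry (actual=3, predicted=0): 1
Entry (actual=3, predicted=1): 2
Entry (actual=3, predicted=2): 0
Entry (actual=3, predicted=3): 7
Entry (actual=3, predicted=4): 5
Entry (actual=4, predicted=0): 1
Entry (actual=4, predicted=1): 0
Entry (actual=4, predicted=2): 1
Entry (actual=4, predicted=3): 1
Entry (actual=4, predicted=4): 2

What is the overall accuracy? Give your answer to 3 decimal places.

0.597

Accuracy = trace / total = (16+7+8+7+2=40) / 67 = 40/67 = 0.597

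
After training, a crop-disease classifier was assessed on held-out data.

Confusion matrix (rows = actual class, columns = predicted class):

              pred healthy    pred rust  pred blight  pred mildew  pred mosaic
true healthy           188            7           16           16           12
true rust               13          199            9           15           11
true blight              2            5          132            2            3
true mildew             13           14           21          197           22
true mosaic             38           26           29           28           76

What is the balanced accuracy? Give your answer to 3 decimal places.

0.727

Balanced accuracy = mean of per-class recall.
  healthy: recall = 188/239 = 0.7866
  rust: recall = 199/247 = 0.8057
  blight: recall = 132/144 = 0.9167
  mildew: recall = 197/267 = 0.7378
  mosaic: recall = 76/197 = 0.3858
Mean = (0.7866 + 0.8057 + 0.9167 + 0.7378 + 0.3858) / 5 = 0.727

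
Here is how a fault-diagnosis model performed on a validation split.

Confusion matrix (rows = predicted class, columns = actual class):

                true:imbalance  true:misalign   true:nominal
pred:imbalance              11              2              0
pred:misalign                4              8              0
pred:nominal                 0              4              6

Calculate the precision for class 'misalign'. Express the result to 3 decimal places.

precision = TP/(TP+FP).
misalign: TP=8, FP=4+0=4 → 8/12 = 0.6667

0.667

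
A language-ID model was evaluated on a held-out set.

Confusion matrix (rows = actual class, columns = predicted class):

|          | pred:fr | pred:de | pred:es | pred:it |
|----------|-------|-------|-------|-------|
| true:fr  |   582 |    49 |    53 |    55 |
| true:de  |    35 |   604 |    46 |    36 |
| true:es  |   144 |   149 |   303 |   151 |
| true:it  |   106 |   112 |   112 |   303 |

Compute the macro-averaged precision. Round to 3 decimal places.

Per-class precision (TP/(TP+FP)):
  fr: TP=582, FP=35+144+106=285 → 582/867 = 0.6713
  de: TP=604, FP=49+149+112=310 → 604/914 = 0.6608
  es: TP=303, FP=53+46+112=211 → 303/514 = 0.5895
  it: TP=303, FP=55+36+151=242 → 303/545 = 0.5560
Macro-precision = mean = (0.6713 + 0.6608 + 0.5895 + 0.5560) / 4 = 0.619

0.619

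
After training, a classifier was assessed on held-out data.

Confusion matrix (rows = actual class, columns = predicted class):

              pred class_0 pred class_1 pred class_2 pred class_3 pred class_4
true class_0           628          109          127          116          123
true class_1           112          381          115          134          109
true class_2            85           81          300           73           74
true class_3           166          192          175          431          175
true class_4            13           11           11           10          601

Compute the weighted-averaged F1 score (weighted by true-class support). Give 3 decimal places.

0.528

Per-class F1 score (2·TP/(2·TP+FP+FN)):
  class_0: TP=628, FP=112+85+166+13=376, FN=109+127+116+123=475 → 1256/2107 = 0.5961
  class_1: TP=381, FP=109+81+192+11=393, FN=112+115+134+109=470 → 762/1625 = 0.4689
  class_2: TP=300, FP=127+115+175+11=428, FN=85+81+73+74=313 → 600/1341 = 0.4474
  class_3: TP=431, FP=116+134+73+10=333, FN=166+192+175+175=708 → 862/1903 = 0.4530
  class_4: TP=601, FP=123+109+74+175=481, FN=13+11+11+10=45 → 1202/1728 = 0.6956
Weighted-F1 score = Σ (supportᵢ/N)·F1 scoreᵢ with N=4352: (1103/4352)·0.5961 + (851/4352)·0.4689 + (613/4352)·0.4474 + (1139/4352)·0.4530 + (646/4352)·0.6956 = 0.528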